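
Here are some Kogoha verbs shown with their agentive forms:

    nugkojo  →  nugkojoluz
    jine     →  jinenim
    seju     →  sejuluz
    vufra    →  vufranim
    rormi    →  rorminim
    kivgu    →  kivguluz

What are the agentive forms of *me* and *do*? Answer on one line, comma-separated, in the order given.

menim, doluz

The suffix is conditioned by the last vowel: -luz when the last vowel of the stem is a rounded vowel (*nugkojo*, *seju*, *kivgu*); -nim when the last vowel of the stem is an unrounded vowel (*jine*, *vufra*, *rormi*).
*me* — last vowel /e/ (an unrounded vowel) → -nim → *menim*.
The last vowel of *do* is /o/, which is a rounded vowel, so the suffix is -luz, giving *doluz*.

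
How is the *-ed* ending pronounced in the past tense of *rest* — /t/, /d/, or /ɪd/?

/ɪd/

The stem *rest* ends in /t/ or /d/.
The -ed suffix is realized as /ɪd/ after /t, d/; as /t/ after other voiceless consonants; and as /d/ after other voiced sounds.
So -ed on *rest* is pronounced /ɪd/.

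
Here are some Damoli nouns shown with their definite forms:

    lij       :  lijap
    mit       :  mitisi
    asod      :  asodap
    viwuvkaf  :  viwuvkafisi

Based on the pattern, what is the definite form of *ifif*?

The alternation tracks the final consonant of the stem — -isi when the stem ends in a voiceless consonant (*mit*, *viwuvkaf*); -ap when the stem ends in a voiced consonant (*lij*, *asod*).
The final consonant of *ifif* is /f/, which is voiceless, so the suffix is -isi, giving *ififisi*.

ififisi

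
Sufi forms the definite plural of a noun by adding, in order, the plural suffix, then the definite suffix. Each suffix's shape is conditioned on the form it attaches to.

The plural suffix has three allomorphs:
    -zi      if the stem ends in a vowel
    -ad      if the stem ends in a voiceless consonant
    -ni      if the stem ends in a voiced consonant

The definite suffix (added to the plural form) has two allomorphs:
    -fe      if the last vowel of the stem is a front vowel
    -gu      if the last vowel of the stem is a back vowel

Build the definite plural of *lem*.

*lem* — final sound /m/ (a voiced consonant) → -ni → *lemni*.
The plural form *lemni*: last vowel = /i/, a front vowel → -fe → *lemnife*.

lemnife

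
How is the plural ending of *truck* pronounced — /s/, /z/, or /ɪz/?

The stem *truck* ends in a voiceless non-sibilant consonant.
The plural suffix surfaces as /ɪz/ after sibilants, /s/ after other voiceless consonants, and /z/ after other voiced sounds.
So the plural -s on *truck* is pronounced /s/.

/s/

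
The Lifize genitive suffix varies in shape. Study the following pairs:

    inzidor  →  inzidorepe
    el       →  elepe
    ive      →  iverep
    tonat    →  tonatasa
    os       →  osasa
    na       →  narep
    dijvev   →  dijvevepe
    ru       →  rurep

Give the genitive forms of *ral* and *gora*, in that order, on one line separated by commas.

ralepe, gorarep

The pattern is voicing of the final sound: -asa when the stem ends in a voiceless consonant (*tonat*, *os*); -epe when the stem ends in a voiced consonant (*inzidor*, *el*, *dijvev*); -rep when the stem ends in a vowel (*ive*, *na*, *ru*).
*ral*: final sound = /l/, a voiced consonant → -epe → *ralepe*.
Since the final sound of *gora* is /a/ (a vowel), it takes -rep, giving *gorarep*.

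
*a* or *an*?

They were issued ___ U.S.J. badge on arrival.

The indefinite article is chosen by the initial *sound* of the following word, not its spelling.
The initialism *U.S.J.* is read letter by letter; the first letter, U, is pronounced /juː/, which begins with a consonant sound.
So the article is *a*: They were issued a U.S.J. badge on arrival.

a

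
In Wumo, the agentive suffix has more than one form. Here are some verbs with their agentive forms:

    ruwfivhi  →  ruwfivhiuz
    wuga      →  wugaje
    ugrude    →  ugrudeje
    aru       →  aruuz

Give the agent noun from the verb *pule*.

Looking at the last vowel of each stem: -uz when the last vowel of the stem is a high vowel (*ruwfivhi*, *aru*); -je when the last vowel of the stem is a non-high vowel (*wuga*, *ugrude*).
*pule*: last vowel = /e/, a non-high vowel → -je → *puleje*.

puleje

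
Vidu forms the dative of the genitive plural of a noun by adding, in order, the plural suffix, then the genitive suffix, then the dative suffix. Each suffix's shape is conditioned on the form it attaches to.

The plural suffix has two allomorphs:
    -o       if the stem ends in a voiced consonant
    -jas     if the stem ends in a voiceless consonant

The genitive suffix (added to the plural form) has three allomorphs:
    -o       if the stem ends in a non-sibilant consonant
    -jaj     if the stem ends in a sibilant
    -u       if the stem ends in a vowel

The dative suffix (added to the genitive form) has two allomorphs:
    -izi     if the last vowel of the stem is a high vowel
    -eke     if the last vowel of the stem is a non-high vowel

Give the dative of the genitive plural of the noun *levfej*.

The final consonant of *levfej* is /j/, which is voiced, so the plural suffix is -o, giving *levfejo*.
The final sound of the plural form *levfejo* is /o/, which is a vowel, so the genitive suffix is -u, giving *levfejou*.
The genitive form *levfejou*: last vowel = /u/, a high vowel → -izi → *levfejouizi*.

levfejouizi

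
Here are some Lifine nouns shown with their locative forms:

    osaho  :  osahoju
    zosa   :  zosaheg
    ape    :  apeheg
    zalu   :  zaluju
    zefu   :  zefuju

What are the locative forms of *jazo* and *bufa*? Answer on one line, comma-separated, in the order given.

The pattern is rounding harmony: -ju when the last vowel of the stem is a rounded vowel (*osaho*, *zalu*, *zefu*); -heg when the last vowel of the stem is an unrounded vowel (*zosa*, *ape*).
*jazo*: last vowel = /o/, a rounded vowel → -ju → *jazoju*.
*bufa* — last vowel /a/ (an unrounded vowel) → -heg → *bufaheg*.

jazoju, bufaheg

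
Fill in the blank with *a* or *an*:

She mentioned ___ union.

a

The indefinite article is chosen by the initial *sound* of the following word, not its spelling.
*union* begins with the sound /juː/ (u pronounced /juː/) — a consonant sound.
So the article is *a*: She mentioned a union.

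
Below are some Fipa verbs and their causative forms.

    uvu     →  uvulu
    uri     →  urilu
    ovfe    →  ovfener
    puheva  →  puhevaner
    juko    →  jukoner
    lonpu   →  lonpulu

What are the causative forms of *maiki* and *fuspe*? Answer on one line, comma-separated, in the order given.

maikilu, fuspener

The pattern is height harmony: -lu when the last vowel of the stem is a high vowel (*uvu*, *uri*, *lonpu*); -ner when the last vowel of the stem is a non-high vowel (*ovfe*, *puheva*, *juko*).
*maiki*: last vowel = /i/, a high vowel → -lu → *maikilu*.
*fuspe*: last vowel = /e/, a non-high vowel → -ner → *fuspener*.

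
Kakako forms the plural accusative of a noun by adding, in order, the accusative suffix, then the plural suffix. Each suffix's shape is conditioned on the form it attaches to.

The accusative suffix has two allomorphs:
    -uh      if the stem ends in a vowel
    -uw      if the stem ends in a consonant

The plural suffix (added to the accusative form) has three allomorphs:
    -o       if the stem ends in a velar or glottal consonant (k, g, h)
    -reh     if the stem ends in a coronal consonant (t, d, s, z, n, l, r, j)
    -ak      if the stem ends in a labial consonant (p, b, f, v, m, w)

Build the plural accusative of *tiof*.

Since the final sound of *tiof* is /f/ (a consonant), it takes -uw, giving *tiofuw*.
The accusative form *tiofuw*: final consonant = /w/, labial → -ak → *tiofuwak*.

tiofuwak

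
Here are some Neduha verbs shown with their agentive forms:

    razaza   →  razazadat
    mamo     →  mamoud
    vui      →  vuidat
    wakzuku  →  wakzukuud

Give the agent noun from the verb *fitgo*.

fitgoud

The pattern is rounding harmony: -ud when the last vowel of the stem is a rounded vowel (*mamo*, *wakzuku*); -dat when the last vowel of the stem is an unrounded vowel (*razaza*, *vui*).
The last vowel of *fitgo* is /o/, which is a rounded vowel, so the suffix is -ud, giving *fitgoud*.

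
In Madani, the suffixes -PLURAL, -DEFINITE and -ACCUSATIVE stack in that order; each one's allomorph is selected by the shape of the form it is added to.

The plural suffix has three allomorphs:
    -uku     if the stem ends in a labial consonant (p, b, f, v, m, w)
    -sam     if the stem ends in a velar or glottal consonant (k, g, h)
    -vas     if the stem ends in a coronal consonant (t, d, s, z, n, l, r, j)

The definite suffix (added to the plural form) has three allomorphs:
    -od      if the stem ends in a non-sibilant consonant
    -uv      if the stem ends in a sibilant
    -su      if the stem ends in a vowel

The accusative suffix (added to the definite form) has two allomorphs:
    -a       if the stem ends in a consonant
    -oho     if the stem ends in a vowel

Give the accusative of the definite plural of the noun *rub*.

rubukusuoho

*rub* — final consonant /b/ (labial) → -uku → *rubuku*.
The plural form *rubuku* — final sound /u/ (a vowel) → -su → *rubukusu*.
The definite form *rubukusu* — final sound /u/ (a vowel) → -oho → *rubukusuoho*.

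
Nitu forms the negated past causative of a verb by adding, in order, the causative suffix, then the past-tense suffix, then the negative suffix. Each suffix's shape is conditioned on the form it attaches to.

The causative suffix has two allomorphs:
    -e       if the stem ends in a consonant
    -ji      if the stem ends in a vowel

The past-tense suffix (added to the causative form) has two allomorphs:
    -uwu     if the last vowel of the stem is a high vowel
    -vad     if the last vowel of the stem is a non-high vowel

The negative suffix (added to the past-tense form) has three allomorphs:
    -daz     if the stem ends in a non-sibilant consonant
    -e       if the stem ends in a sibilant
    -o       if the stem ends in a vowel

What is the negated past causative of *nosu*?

nosujiuwuo

The final sound of *nosu* is /u/, which is a vowel, so the causative suffix is -ji, giving *nosuji*.
The causative form *nosuji*: last vowel = /i/, a high vowel → -uwu → *nosujiuwu*.
Since the final sound of the past-tense form *nosujiuwu* is /u/ (a vowel), it takes -o, giving *nosujiuwuo*.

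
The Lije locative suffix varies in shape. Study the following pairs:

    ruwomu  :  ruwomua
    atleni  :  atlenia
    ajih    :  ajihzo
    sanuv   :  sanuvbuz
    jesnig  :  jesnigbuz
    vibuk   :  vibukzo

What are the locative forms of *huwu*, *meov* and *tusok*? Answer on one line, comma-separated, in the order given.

huwua, meovbuz, tusokzo

The alternation tracks the final sound of the stem — -zo when the stem ends in a voiceless consonant (*ajih*, *vibuk*); -buz when the stem ends in a voiced consonant (*sanuv*, *jesnig*); -a when the stem ends in a vowel (*ruwomu*, *atleni*).
Since the final sound of *huwu* is /u/ (a vowel), it takes -a, giving *huwua*.
*meov*: final sound = /v/, a voiced consonant → -buz → *meovbuz*.
*tusok*: final sound = /k/, a voiceless consonant → -zo → *tusokzo*.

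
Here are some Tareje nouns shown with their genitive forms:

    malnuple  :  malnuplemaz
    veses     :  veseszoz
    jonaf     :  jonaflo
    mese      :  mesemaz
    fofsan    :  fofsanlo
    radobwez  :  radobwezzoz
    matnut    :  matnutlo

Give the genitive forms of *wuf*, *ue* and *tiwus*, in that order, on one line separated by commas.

The suffix is conditioned by the final sound: -zoz when the stem ends in a sibilant (*veses*, *radobwez*); -lo when the stem ends in a non-sibilant consonant (*jonaf*, *fofsan*, *matnut*); -maz when the stem ends in a vowel (*malnuple*, *mese*).
Since the final sound of *wuf* is /f/ (a non-sibilant consonant), it takes -lo, giving *wuflo*.
*ue* — final sound /e/ (a vowel) → -maz → *uemaz*.
*tiwus*: final sound = /s/, a sibilant → -zoz → *tiwuszoz*.

wuflo, uemaz, tiwuszoz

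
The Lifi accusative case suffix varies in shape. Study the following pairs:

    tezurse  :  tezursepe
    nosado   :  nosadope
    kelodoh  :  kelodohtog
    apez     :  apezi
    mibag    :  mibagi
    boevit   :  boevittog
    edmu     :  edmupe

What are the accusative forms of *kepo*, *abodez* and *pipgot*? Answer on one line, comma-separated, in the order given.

The alternation tracks the final sound of the stem — -tog when the stem ends in a voiceless consonant (*kelodoh*, *boevit*); -i when the stem ends in a voiced consonant (*apez*, *mibag*); -pe when the stem ends in a vowel (*tezurse*, *nosado*, *edmu*).
The final sound of *kepo* is /o/, which is a vowel, so the suffix is -pe, giving *kepope*.
The final sound of *abodez* is /z/, which is a voiced consonant, so the suffix is -i, giving *abodezi*.
*pipgot*: final sound = /t/, a voiceless consonant → -tog → *pipgottog*.

kepope, abodezi, pipgottog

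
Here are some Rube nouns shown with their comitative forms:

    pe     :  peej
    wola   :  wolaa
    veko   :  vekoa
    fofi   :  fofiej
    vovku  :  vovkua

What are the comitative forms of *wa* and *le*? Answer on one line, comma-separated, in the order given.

The alternation tracks the last vowel of the stem — -ej when the last vowel of the stem is a front vowel (*pe*, *fofi*); -a when the last vowel of the stem is a back vowel (*wola*, *veko*, *vovku*).
*wa* — last vowel /a/ (a back vowel) → -a → *waa*.
*le* — last vowel /e/ (a front vowel) → -ej → *leej*.

waa, leej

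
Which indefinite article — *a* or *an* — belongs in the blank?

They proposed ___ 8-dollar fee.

an

The indefinite article is chosen by the initial *sound* of the following word, not its spelling.
The number *8* is spoken "eight", beginning with /eɪt/ — a vowel sound.
So the article is *an*: They proposed an 8-dollar fee.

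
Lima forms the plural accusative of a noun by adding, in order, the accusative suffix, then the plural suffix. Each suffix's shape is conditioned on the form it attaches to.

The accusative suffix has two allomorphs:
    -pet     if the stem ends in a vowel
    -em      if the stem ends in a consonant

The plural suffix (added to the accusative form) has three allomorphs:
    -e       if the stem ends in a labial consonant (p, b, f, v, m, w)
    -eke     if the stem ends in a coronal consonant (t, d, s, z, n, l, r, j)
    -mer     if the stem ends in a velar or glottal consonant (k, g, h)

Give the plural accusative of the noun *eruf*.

*eruf*: final sound = /f/, a consonant → -em → *erufem*.
The accusative form *erufem*: final consonant = /m/, labial → -e → *erufeme*.

erufeme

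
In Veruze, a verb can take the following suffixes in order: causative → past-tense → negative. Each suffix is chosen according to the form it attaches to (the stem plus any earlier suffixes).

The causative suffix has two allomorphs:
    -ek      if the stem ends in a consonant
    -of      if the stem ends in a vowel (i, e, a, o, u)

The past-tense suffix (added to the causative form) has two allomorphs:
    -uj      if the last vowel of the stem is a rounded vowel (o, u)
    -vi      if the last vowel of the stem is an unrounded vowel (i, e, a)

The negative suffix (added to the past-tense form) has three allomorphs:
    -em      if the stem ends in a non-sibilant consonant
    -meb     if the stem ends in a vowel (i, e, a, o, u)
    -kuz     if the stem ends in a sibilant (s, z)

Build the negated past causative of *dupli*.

dupliofujem

*dupli*: final sound = /i/, a vowel → -of → *dupliof*.
The last vowel of the causative form *dupliof* is /o/, which is a rounded vowel, so the past-tense suffix is -uj, giving *dupliofuj*.
The past-tense form *dupliofuj* — final sound /j/ (a non-sibilant consonant) → -em → *dupliofujem*.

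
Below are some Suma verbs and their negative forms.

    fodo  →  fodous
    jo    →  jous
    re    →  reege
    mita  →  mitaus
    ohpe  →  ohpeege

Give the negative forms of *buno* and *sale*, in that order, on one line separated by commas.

bunous, saleege

The suffix is conditioned by the last vowel: -ege when the last vowel of the stem is a front vowel (*re*, *ohpe*); -us when the last vowel of the stem is a back vowel (*fodo*, *jo*, *mita*).
The last vowel of *buno* is /o/, which is a back vowel, so the suffix is -us, giving *bunous*.
Since the last vowel of *sale* is /e/ (a front vowel), it takes -ege, giving *saleege*.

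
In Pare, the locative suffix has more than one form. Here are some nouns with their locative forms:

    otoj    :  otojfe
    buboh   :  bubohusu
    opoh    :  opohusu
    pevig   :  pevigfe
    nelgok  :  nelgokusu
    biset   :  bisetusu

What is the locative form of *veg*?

The suffix is conditioned by the final consonant: -usu when the stem ends in a voiceless consonant (*buboh*, *opoh*, *nelgok*, *biset*); -fe when the stem ends in a voiced consonant (*otoj*, *pevig*).
*veg* — final consonant /g/ (voiced) → -fe → *vegfe*.

vegfe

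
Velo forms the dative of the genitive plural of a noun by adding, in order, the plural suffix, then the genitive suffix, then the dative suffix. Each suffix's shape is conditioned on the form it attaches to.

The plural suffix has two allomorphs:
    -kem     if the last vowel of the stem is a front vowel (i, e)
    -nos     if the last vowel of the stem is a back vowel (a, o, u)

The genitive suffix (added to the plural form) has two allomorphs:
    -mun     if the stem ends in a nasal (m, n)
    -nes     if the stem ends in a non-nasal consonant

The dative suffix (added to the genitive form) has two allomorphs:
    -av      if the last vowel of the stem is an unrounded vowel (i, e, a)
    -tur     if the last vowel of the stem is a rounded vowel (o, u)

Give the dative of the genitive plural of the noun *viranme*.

The last vowel of *viranme* is /e/, which is a front vowel, so the plural suffix is -kem, giving *viranmekem*.
The plural form *viranmekem* — final consonant /m/ (a nasal) → -mun → *viranmekemmun*.
Since the last vowel of the genitive form *viranmekemmun* is /u/ (a rounded vowel), it takes -tur, giving *viranmekemmuntur*.

viranmekemmuntur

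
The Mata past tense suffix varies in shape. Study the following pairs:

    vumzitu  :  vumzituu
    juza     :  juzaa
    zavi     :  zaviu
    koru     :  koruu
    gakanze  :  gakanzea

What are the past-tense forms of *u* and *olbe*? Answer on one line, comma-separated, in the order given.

The pattern is height harmony: -u when the last vowel of the stem is a high vowel (*vumzitu*, *zavi*, *koru*); -a when the last vowel of the stem is a non-high vowel (*juza*, *gakanze*).
*u* — last vowel /u/ (a high vowel) → -u → *uu*.
The last vowel of *olbe* is /e/, which is a non-high vowel, so the suffix is -a, giving *olbea*.

uu, olbea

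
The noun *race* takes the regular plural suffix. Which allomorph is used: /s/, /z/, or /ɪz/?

The stem *race* ends in a sibilant (/s, z, ʃ, ʒ, tʃ, dʒ/).
The plural suffix surfaces as /ɪz/ after sibilants, /s/ after other voiceless consonants, and /z/ after other voiced sounds.
So the plural -s on *race* is pronounced /ɪz/.

/ɪz/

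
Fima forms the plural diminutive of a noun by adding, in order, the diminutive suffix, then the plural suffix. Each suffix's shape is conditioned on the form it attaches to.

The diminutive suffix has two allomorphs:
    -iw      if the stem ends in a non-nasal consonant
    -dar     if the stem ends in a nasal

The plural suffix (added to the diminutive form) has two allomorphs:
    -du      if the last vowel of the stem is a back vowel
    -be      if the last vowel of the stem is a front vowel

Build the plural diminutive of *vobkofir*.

Since the final consonant of *vobkofir* is /r/ (non-nasal), it takes -iw, giving *vobkofiriw*.
The diminutive form *vobkofiriw*: last vowel = /i/, a front vowel → -be → *vobkofiriwbe*.

vobkofiriwbe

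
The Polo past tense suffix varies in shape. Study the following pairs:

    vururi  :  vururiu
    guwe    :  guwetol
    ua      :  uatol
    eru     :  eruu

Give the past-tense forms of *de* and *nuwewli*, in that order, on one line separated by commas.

The alternation tracks the last vowel of the stem — -u when the last vowel of the stem is a high vowel (*vururi*, *eru*); -tol when the last vowel of the stem is a non-high vowel (*guwe*, *ua*).
The last vowel of *de* is /e/, which is a non-high vowel, so the suffix is -tol, giving *detol*.
*nuwewli*: last vowel = /i/, a high vowel → -u → *nuwewliu*.

detol, nuwewliu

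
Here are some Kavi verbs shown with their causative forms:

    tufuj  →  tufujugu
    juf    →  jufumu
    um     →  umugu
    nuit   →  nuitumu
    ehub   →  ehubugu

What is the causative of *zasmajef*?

zasmajefumu

Looking at the final consonant of each stem: -umu when the stem ends in a voiceless consonant (*juf*, *nuit*); -ugu when the stem ends in a voiced consonant (*tufuj*, *um*, *ehub*).
*zasmajef*: final consonant = /f/, voiceless → -umu → *zasmajefumu*.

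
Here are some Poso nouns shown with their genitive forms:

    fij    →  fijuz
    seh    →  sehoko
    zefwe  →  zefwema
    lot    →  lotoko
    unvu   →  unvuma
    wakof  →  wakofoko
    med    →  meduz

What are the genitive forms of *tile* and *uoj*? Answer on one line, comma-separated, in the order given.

tilema, uojuz

The pattern is voicing of the final sound: -oko when the stem ends in a voiceless consonant (*seh*, *lot*, *wakof*); -uz when the stem ends in a voiced consonant (*fij*, *med*); -ma when the stem ends in a vowel (*zefwe*, *unvu*).
The final sound of *tile* is /e/, which is a vowel, so the suffix is -ma, giving *tilema*.
*uoj* — final sound /j/ (a voiced consonant) → -uz → *uojuz*.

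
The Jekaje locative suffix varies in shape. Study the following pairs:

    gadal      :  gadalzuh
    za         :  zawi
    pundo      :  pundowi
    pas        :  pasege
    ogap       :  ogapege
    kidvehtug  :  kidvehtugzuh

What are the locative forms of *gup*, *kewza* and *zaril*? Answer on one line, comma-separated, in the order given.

The suffix is conditioned by the final sound: -ege when the stem ends in a voiceless consonant (*pas*, *ogap*); -zuh when the stem ends in a voiced consonant (*gadal*, *kidvehtug*); -wi when the stem ends in a vowel (*za*, *pundo*).
*gup* — final sound /p/ (a voiceless consonant) → -ege → *gupege*.
The final sound of *kewza* is /a/, which is a vowel, so the suffix is -wi, giving *kewzawi*.
*zaril*: final sound = /l/, a voiced consonant → -zuh → *zarilzuh*.

gupege, kewzawi, zarilzuh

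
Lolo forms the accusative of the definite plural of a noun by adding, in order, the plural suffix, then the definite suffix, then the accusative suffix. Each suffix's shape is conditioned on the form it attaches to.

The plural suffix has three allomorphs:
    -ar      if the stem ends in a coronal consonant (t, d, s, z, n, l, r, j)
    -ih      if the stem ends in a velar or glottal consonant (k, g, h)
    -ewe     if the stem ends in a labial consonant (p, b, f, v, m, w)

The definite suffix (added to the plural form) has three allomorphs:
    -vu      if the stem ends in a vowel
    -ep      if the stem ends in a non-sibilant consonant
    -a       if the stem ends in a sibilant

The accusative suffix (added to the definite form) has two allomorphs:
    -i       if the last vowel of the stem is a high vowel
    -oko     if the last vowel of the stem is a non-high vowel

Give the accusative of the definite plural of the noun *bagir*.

*bagir* — final consonant /r/ (coronal) → -ar → *bagirar*.
The plural form *bagirar*: final sound = /r/, a non-sibilant consonant → -ep → *bagirarep*.
The last vowel of the definite form *bagirarep* is /e/, which is a non-high vowel, so the accusative suffix is -oko, giving *bagirarepoko*.

bagirarepoko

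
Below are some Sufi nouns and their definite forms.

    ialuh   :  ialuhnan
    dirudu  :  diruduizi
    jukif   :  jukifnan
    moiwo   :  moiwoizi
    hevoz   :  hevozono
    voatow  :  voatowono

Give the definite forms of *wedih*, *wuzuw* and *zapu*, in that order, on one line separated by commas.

wedihnan, wuzuwono, zapuizi

The alternation tracks the final sound of the stem — -nan when the stem ends in a voiceless consonant (*ialuh*, *jukif*); -ono when the stem ends in a voiced consonant (*hevoz*, *voatow*); -izi when the stem ends in a vowel (*dirudu*, *moiwo*).
*wedih*: final sound = /h/, a voiceless consonant → -nan → *wedihnan*.
The final sound of *wuzuw* is /w/, which is a voiced consonant, so the suffix is -ono, giving *wuzuwono*.
The final sound of *zapu* is /u/, which is a vowel, so the suffix is -izi, giving *zapuizi*.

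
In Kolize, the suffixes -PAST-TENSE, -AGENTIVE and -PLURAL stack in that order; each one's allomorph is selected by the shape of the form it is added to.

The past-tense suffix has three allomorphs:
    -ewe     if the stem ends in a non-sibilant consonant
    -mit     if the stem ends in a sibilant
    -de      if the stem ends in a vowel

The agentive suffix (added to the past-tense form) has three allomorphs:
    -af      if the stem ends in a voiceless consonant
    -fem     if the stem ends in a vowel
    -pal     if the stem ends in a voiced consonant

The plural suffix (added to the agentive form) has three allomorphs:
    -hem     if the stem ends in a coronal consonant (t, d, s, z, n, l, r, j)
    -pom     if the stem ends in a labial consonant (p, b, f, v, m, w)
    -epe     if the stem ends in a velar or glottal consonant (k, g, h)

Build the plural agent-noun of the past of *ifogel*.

ifogelewefempom

*ifogel* — final sound /l/ (a non-sibilant consonant) → -ewe → *ifogelewe*.
The past-tense form *ifogelewe*: final sound = /e/, a vowel → -fem → *ifogelewefem*.
The agentive form *ifogelewefem*: final consonant = /m/, labial → -pom → *ifogelewefempom*.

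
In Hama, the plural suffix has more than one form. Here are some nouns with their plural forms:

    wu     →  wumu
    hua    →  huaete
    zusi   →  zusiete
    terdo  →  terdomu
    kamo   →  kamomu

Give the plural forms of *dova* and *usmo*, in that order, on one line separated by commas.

The alternation tracks the last vowel of the stem — -mu when the last vowel of the stem is a rounded vowel (*wu*, *terdo*, *kamo*); -ete when the last vowel of the stem is an unrounded vowel (*hua*, *zusi*).
Since the last vowel of *dova* is /a/ (an unrounded vowel), it takes -ete, giving *dovaete*.
Since the last vowel of *usmo* is /o/ (a rounded vowel), it takes -mu, giving *usmomu*.

dovaete, usmomu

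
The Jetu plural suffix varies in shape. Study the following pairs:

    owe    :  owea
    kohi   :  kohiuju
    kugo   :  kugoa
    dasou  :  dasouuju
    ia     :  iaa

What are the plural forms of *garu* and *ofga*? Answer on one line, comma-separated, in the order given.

garuuju, ofgaa

The pattern is height harmony: -uju when the last vowel of the stem is a high vowel (*kohi*, *dasou*); -a when the last vowel of the stem is a non-high vowel (*owe*, *kugo*, *ia*).
The last vowel of *garu* is /u/, which is a high vowel, so the suffix is -uju, giving *garuuju*.
*ofga*: last vowel = /a/, a non-high vowel → -a → *ofgaa*.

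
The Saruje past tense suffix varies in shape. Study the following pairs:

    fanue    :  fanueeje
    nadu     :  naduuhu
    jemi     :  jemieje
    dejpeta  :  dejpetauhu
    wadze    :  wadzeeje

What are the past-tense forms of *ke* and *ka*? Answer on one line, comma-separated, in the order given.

Looking at the last vowel of each stem: -eje when the last vowel of the stem is a front vowel (*fanue*, *jemi*, *wadze*); -uhu when the last vowel of the stem is a back vowel (*nadu*, *dejpeta*).
*ke* — last vowel /e/ (a front vowel) → -eje → *keeje*.
Since the last vowel of *ka* is /a/ (a back vowel), it takes -uhu, giving *kauhu*.

keeje, kauhu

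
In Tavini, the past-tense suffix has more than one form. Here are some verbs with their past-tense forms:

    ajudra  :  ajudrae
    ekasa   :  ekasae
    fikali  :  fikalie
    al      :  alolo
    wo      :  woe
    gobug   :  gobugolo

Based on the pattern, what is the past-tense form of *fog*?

The alternation tracks the final sound of the stem — -olo when the stem ends in a consonant (*al*, *gobug*); -e when the stem ends in a vowel (*ajudra*, *ekasa*, *fikali*, *wo*).
The final sound of *fog* is /g/, which is a consonant, so the suffix is -olo, giving *fogolo*.

fogolo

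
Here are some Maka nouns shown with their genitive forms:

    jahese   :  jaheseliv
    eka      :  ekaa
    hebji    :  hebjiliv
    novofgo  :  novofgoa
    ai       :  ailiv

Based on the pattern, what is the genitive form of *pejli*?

The alternation tracks the last vowel of the stem — -liv when the last vowel of the stem is a front vowel (*jahese*, *hebji*, *ai*); -a when the last vowel of the stem is a back vowel (*eka*, *novofgo*).
*pejli* — last vowel /i/ (a front vowel) → -liv → *pejliliv*.

pejliliv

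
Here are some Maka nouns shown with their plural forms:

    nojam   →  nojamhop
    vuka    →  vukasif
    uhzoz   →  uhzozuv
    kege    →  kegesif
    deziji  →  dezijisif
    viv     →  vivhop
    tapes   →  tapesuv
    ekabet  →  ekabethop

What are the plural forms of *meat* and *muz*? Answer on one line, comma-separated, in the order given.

Looking at the final sound of each stem: -uv when the stem ends in a sibilant (*uhzoz*, *tapes*); -hop when the stem ends in a non-sibilant consonant (*nojam*, *viv*, *ekabet*); -sif when the stem ends in a vowel (*vuka*, *kege*, *deziji*).
*meat* — final sound /t/ (a non-sibilant consonant) → -hop → *meathop*.
Since the final sound of *muz* is /z/ (a sibilant), it takes -uv, giving *muzuv*.

meathop, muzuv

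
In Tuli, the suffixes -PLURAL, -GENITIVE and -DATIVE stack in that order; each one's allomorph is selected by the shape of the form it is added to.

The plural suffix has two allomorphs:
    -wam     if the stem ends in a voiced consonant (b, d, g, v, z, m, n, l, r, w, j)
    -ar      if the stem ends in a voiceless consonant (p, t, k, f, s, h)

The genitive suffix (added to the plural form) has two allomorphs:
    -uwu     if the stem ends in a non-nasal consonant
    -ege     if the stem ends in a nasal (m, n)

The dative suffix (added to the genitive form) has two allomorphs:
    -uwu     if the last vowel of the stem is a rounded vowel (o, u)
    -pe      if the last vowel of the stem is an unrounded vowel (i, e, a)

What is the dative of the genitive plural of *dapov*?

dapovwamegepe

*dapov*: final consonant = /v/, voiced → -wam → *dapovwam*.
The final consonant of the plural form *dapovwam* is /m/, which is a nasal, so the genitive suffix is -ege, giving *dapovwamege*.
Since the last vowel of the genitive form *dapovwamege* is /e/ (an unrounded vowel), it takes -pe, giving *dapovwamegepe*.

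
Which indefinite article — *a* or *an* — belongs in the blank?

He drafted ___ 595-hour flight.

a

The indefinite article is chosen by the initial *sound* of the following word, not its spelling.
The number *595* is spoken "five hundred …", beginning with /faɪv/ — a consonant sound.
So the article is *a*: He drafted a 595-hour flight.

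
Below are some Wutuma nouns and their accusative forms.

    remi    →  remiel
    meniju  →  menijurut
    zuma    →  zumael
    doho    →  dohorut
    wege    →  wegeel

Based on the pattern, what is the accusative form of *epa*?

epael

Looking at the last vowel of each stem: -rut when the last vowel of the stem is a rounded vowel (*meniju*, *doho*); -el when the last vowel of the stem is an unrounded vowel (*remi*, *zuma*, *wege*).
The last vowel of *epa* is /a/, which is an unrounded vowel, so the suffix is -el, giving *epael*.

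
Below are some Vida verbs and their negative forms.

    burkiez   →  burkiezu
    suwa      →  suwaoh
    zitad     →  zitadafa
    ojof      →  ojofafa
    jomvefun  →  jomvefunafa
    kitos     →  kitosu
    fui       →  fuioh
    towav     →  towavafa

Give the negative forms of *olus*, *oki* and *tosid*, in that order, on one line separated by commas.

olusu, okioh, tosidafa

Looking at the final sound of each stem: -u when the stem ends in a sibilant (*burkiez*, *kitos*); -afa when the stem ends in a non-sibilant consonant (*zitad*, *ojof*, *jomvefun*, *towav*); -oh when the stem ends in a vowel (*suwa*, *fui*).
*olus* — final sound /s/ (a sibilant) → -u → *olusu*.
*oki* — final sound /i/ (a vowel) → -oh → *okioh*.
The final sound of *tosid* is /d/, which is a non-sibilant consonant, so the suffix is -afa, giving *tosidafa*.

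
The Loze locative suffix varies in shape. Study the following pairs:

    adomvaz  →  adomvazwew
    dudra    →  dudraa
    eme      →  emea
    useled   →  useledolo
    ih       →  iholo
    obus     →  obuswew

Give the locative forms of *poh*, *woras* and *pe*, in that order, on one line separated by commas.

The pattern is sibilance of the final sound: -wew when the stem ends in a sibilant (*adomvaz*, *obus*); -olo when the stem ends in a non-sibilant consonant (*useled*, *ih*); -a when the stem ends in a vowel (*dudra*, *eme*).
*poh* — final sound /h/ (a non-sibilant consonant) → -olo → *poholo*.
*woras*: final sound = /s/, a sibilant → -wew → *woraswew*.
The final sound of *pe* is /e/, which is a vowel, so the suffix is -a, giving *pea*.

poholo, woraswew, pea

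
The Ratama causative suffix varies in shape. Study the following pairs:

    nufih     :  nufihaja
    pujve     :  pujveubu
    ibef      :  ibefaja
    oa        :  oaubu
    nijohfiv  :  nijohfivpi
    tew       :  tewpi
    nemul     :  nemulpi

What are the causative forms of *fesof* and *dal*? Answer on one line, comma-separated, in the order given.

fesofaja, dalpi

The suffix is conditioned by the final sound: -aja when the stem ends in a voiceless consonant (*nufih*, *ibef*); -pi when the stem ends in a voiced consonant (*nijohfiv*, *tew*, *nemul*); -ubu when the stem ends in a vowel (*pujve*, *oa*).
*fesof*: final sound = /f/, a voiceless consonant → -aja → *fesofaja*.
Since the final sound of *dal* is /l/ (a voiced consonant), it takes -pi, giving *dalpi*.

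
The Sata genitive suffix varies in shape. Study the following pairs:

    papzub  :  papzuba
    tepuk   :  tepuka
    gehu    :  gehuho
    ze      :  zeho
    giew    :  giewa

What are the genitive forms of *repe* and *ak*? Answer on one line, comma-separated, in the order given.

The suffix is conditioned by the final sound: -a when the stem ends in a consonant (*papzub*, *tepuk*, *giew*); -ho when the stem ends in a vowel (*gehu*, *ze*).
*repe* — final sound /e/ (a vowel) → -ho → *repeho*.
*ak* — final sound /k/ (a consonant) → -a → *aka*.

repeho, aka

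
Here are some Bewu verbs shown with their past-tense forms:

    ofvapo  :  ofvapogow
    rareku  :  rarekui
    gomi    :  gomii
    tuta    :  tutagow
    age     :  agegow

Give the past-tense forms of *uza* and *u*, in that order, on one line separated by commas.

uzagow, ui

The pattern is height harmony: -i when the last vowel of the stem is a high vowel (*rareku*, *gomi*); -gow when the last vowel of the stem is a non-high vowel (*ofvapo*, *tuta*, *age*).
Since the last vowel of *uza* is /a/ (a non-high vowel), it takes -gow, giving *uzagow*.
Since the last vowel of *u* is /u/ (a high vowel), it takes -i, giving *ui*.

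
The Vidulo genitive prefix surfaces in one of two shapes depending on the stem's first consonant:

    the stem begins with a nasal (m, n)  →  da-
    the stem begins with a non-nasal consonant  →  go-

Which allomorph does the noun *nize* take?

da-

*nize*: first consonant = /n/, a nasal → da-.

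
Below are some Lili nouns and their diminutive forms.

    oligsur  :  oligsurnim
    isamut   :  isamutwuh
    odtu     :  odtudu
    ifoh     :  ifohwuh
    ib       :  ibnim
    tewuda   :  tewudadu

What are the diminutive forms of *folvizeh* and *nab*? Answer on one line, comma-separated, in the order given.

The alternation tracks the final sound of the stem — -wuh when the stem ends in a voiceless consonant (*isamut*, *ifoh*); -nim when the stem ends in a voiced consonant (*oligsur*, *ib*); -du when the stem ends in a vowel (*odtu*, *tewuda*).
*folvizeh*: final sound = /h/, a voiceless consonant → -wuh → *folvizehwuh*.
*nab*: final sound = /b/, a voiced consonant → -nim → *nabnim*.

folvizehwuh, nabnim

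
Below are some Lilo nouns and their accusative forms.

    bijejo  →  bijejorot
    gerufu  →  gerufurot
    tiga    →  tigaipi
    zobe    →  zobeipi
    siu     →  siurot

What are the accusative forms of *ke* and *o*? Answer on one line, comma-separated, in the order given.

The suffix is conditioned by the last vowel: -rot when the last vowel of the stem is a rounded vowel (*bijejo*, *gerufu*, *siu*); -ipi when the last vowel of the stem is an unrounded vowel (*tiga*, *zobe*).
Since the last vowel of *ke* is /e/ (an unrounded vowel), it takes -ipi, giving *keipi*.
The last vowel of *o* is /o/, which is a rounded vowel, so the suffix is -rot, giving *orot*.

keipi, orot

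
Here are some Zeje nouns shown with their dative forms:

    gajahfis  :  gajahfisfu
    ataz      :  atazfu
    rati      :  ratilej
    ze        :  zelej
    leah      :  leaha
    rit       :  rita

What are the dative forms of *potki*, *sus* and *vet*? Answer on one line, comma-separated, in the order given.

The pattern is sibilance of the final sound: -fu when the stem ends in a sibilant (*gajahfis*, *ataz*); -a when the stem ends in a non-sibilant consonant (*leah*, *rit*); -lej when the stem ends in a vowel (*rati*, *ze*).
*potki* — final sound /i/ (a vowel) → -lej → *potkilej*.
*sus*: final sound = /s/, a sibilant → -fu → *susfu*.
*vet*: final sound = /t/, a non-sibilant consonant → -a → *veta*.

potkilej, susfu, veta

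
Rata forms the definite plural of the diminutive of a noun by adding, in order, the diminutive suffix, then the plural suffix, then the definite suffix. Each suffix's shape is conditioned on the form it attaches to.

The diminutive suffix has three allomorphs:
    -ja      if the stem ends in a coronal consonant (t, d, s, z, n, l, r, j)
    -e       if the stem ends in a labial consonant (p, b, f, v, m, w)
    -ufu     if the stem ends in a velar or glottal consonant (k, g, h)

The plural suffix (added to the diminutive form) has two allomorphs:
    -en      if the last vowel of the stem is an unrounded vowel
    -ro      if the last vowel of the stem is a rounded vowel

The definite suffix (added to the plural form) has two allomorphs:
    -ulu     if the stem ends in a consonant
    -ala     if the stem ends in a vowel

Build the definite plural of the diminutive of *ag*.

Since the final consonant of *ag* is /g/ (velar/glottal), it takes -ufu, giving *agufu*.
The last vowel of the diminutive form *agufu* is /u/, which is a rounded vowel, so the plural suffix is -ro, giving *agufuro*.
The final sound of the plural form *agufuro* is /o/, which is a vowel, so the definite suffix is -ala, giving *agufuroala*.

agufuroala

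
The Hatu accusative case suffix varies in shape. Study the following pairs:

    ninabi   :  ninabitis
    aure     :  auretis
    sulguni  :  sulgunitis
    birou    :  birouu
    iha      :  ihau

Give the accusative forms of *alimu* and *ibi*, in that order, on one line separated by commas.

The alternation tracks the last vowel of the stem — -tis when the last vowel of the stem is a front vowel (*ninabi*, *aure*, *sulguni*); -u when the last vowel of the stem is a back vowel (*birou*, *iha*).
*alimu* — last vowel /u/ (a back vowel) → -u → *alimuu*.
The last vowel of *ibi* is /i/, which is a front vowel, so the suffix is -tis, giving *ibitis*.

alimuu, ibitis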